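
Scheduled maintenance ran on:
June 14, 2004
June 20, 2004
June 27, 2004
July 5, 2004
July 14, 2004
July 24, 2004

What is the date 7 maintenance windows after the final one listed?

October 30, 2004

The spacing grows by 1 each time: 6, 7, 8, 9, 10 days.
Next gap: 11 days. July 24, 2004 + 11 days = August 4, 2004.
Next gap: 12 days. August 4, 2004 + 12 days = August 16, 2004.
Next gap: 13 days. August 16, 2004 + 13 days = August 29, 2004.
Next gap: 14 days. August 29, 2004 + 14 days = September 12, 2004.
Next gap: 15 days. September 12, 2004 + 15 days = September 27, 2004.
Next gap: 16 days. September 27, 2004 + 16 days = October 13, 2004.
Next gap: 17 days. October 13, 2004 + 17 days = October 30, 2004.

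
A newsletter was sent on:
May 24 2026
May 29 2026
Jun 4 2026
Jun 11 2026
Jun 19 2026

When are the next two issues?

Jun 28 2026, Jul 8 2026

The spacing grows by 1 each time: 5, 6, 7, 8 days.
Next gap: 9 days. Jun 19 2026 + 9 days = Jun 28 2026.
Next gap: 10 days. Jun 28 2026 + 10 days = Jul 8 2026.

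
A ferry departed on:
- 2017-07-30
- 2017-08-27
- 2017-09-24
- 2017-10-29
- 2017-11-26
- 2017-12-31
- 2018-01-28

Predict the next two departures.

All Sundays; the gaps (28, 28, 35, 28, 35, 28) vary with month length.
This is the last Sunday of each month.
February 2018 ends with Sunday 2018-02-25.
Last Sunday of March 2018: 2018-03-25.

2018-02-25, 2018-03-25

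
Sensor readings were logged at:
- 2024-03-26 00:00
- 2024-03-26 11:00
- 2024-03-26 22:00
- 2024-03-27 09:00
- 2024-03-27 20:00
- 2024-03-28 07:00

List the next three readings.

2024-03-28 18:00, 2024-03-29 05:00, 2024-03-29 16:00

Spacing: 11, 11, 11, 11, 11 h — constant 11 h.
2024-03-28 07:00 + 11 h = 2024-03-28 18:00.
2024-03-28 18:00 + 11 h = 2024-03-29 05:00.
2024-03-29 05:00 + 11 h = 2024-03-29 16:00.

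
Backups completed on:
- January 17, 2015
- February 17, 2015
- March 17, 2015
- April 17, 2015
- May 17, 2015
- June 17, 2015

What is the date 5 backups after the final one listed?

November 17, 2015

Gaps: 31, 28, 31, 30, 31 days — not constant. Every event is on the 17th of the month.
Pattern: the 17th of each month.
July 2015: July 17, 2015.
August 2015: August 17, 2015.
Next: September 2015 → September 17, 2015.
Next: October 2015 → October 17, 2015.
November 2015: November 17, 2015.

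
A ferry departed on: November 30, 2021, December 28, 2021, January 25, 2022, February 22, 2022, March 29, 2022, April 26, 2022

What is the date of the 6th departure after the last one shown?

October 25, 2022

All Tuesdays; the gaps (28, 28, 28, 35, 28) vary with month length.
This is the last Tuesday of each month.
May 2022 ends with Tuesday May 31, 2022.
June 2022 ends with Tuesday June 28, 2022.
July 2022 ends with Tuesday July 26, 2022.
August 2022 ends with Tuesday August 30, 2022.
September 2022 ends with Tuesday September 27, 2022.
Last Tuesday of October 2022: October 25, 2022.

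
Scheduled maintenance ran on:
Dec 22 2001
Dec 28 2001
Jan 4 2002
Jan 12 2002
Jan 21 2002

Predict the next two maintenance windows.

Jan 31 2002, Feb 11 2002

The spacing grows by 1 each time: 6, 7, 8, 9 days.
Next gap: 10 days. Jan 21 2002 + 10 days = Jan 31 2002.
Next gap: 11 days. Jan 31 2002 + 11 days = Feb 11 2002.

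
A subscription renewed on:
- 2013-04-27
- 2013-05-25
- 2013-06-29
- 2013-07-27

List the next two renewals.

All Saturdays; the gaps (28, 35, 28) vary with month length.
This is the last Saturday of each month.
Last Saturday of August 2013: 2013-08-31.
Last Saturday of September 2013: 2013-09-28.

2013-08-31, 2013-09-28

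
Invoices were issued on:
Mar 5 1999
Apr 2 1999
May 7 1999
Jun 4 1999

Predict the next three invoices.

All dates are Fridays, 28, 35, 28 days apart.
Specifically, the 1st Friday of each month.
July 1999 — 1st Friday is Jul 2 1999.
1st Friday of August 1999: Aug 6 1999.
1st Friday of September 1999: Sep 3 1999.

Jul 2 1999, Aug 6 1999, Sep 3 1999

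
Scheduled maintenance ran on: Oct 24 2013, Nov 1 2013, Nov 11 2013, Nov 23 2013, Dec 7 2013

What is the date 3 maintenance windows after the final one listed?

Jan 30 2014

Gaps: 8, 10, 12, 14 days — each gap is 2 larger than the previous one.
Next gap: 16 days. Dec 7 2013 + 16 days = Dec 23 2013.
Next gap: 18 days. Dec 23 2013 + 18 days = Jan 10 2014.
Next gap: 20 days. Jan 10 2014 + 20 days = Jan 30 2014.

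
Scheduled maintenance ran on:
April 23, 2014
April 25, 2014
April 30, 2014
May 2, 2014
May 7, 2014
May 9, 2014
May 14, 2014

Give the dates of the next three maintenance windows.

Every event lands on a Wednesday or Friday (gaps cycle 2, 5, 2, 5, 2, 5).
So the schedule is: every Wednesday and Friday.
Next Friday: May 16, 2014.
Next Wednesday: May 21, 2014.
The following Friday is May 23, 2014.

May 16, 2014; May 21, 2014; May 23, 2014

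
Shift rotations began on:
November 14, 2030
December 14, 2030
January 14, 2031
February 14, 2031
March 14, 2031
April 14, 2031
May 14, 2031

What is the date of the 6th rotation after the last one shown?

November 14, 2031

Each date is the 14th; the gaps (30, 31, 31, 28, 31, 30) track the month lengths.
The rule is the 14th of each month.
June 2031: June 14, 2031.
Next: July 2031 → July 14, 2031.
Next: August 2031 → August 14, 2031.
Next: September 2031 → September 14, 2031.
Next: October 2031 → October 14, 2031.
Next: November 2031 → November 14, 2031.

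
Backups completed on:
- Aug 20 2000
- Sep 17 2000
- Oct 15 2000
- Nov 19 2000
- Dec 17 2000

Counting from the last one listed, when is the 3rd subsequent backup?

Mar 18 2001

These are Sundays at 28- or 35-day spacing (28, 28, 35, 28).
The pattern: 3rd Sunday of the month.
3rd Sunday of January 2001: Jan 21 2001.
3rd Sunday of February 2001: Feb 18 2001.
March 2001 — 3rd Sunday is Mar 18 2001.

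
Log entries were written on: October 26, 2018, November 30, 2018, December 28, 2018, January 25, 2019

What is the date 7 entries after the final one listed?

All Fridays; the gaps (35, 28, 28) vary with month length.
This is the last Friday of each month.
Last Friday of February 2019: February 22, 2019.
March 2019 ends with Friday March 29, 2019.
Last Friday of April 2019: April 26, 2019.
Last Friday of May 2019: May 31, 2019.
June 2019 ends with Friday June 28, 2019.
July 2019 ends with Friday July 26, 2019.
Last Friday of August 2019: August 30, 2019.

August 30, 2019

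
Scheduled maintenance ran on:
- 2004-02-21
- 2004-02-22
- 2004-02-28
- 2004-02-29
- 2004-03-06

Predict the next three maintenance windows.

2004-03-07, 2004-03-13, 2004-03-14

The gap pattern 1, 6, 1, 6 repeats every 2 events.
These are the Saturdays and Sundays of each week.
The following Sunday is 2004-03-07.
The following Saturday is 2004-03-13.
Next Sunday: 2004-03-14.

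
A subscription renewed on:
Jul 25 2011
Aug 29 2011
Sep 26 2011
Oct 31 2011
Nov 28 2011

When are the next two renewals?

Dec 26 2011, Jan 30 2012

Every date is a Monday; gaps 35, 28, 35, 28 days.
Each is the last Monday of its month (at least one falls on the 29th or later, ruling out '4th Monday').
Last Monday of December 2011: Dec 26 2011.
Last Monday of January 2012: Jan 30 2012.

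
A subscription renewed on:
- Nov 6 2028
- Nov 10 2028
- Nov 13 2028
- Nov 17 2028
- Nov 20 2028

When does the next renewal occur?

Every event lands on a Monday or Friday (gaps cycle 4, 3, 4, 3).
So the schedule is: every Monday and Friday.
The following Friday is Nov 24 2028.

Nov 24 2028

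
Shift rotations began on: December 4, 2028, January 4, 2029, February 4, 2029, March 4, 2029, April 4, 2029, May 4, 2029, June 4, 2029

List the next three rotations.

July 4, 2029; August 4, 2029; September 4, 2029

The day-of-month is always 4 (31, 31, 28, 31, 30, 31 days between events).
So this recurs on the 4th of each month.
July 2029: July 4, 2029.
August 2029: August 4, 2029.
Next: September 2029 → September 4, 2029.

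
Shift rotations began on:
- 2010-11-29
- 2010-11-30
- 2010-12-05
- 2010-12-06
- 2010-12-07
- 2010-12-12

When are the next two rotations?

2010-12-13, 2010-12-14

Gaps: 1, 5, 1, 1, 5 days — not constant, but cyclic with period 3.
The events fall on every Monday, Tuesday and Sunday.
Next Monday: 2010-12-13.
Next Tuesday: 2010-12-14.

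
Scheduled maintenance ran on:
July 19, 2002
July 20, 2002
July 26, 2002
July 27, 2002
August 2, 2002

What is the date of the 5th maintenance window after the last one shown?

Gaps: 1, 6, 1, 6 days — not constant, but cyclic with period 2.
The events fall on every Friday and Saturday.
The following Saturday is August 3, 2002.
Next Friday: August 9, 2002.
The following Saturday is August 10, 2002.
The following Friday is August 16, 2002.
Next Saturday: August 17, 2002.

August 17, 2002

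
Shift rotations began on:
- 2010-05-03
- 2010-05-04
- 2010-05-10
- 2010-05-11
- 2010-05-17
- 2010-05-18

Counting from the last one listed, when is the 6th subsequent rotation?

Gaps: 1, 6, 1, 6, 1 days — not constant, but cyclic with period 2.
The events fall on every Monday and Tuesday.
Next Monday: 2010-05-24.
The following Tuesday is 2010-05-25.
Next Monday: 2010-05-31.
The following Tuesday is 2010-06-01.
The following Monday is 2010-06-07.
Next Tuesday: 2010-06-08.

2010-06-08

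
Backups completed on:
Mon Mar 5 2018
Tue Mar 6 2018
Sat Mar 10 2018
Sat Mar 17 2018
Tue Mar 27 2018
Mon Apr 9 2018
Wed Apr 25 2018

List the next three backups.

Gaps: 1, 4, 7, 10, 13, 16 days — each gap is 3 larger than the previous one.
Next gap: 19 days. Wed Apr 25 2018 + 19 days = Mon May 14 2018.
Next gap: 22 days. Mon May 14 2018 + 22 days = Tue Jun 5 2018.
Next gap: 25 days. Tue Jun 5 2018 + 25 days = Sat Jun 30 2018.

Mon May 14 2018, Tue Jun 5 2018, Sat Jun 30 2018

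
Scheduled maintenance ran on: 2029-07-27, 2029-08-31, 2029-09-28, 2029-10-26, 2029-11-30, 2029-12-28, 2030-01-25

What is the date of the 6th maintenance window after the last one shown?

2030-07-26

These are Fridays with 35, 28, 28, 35, 28, 28-day gaps.
Each is the final Friday of its month — 2029-08-31 is past the 28th, so '4th Friday' doesn't fit.
February 2030 ends with Friday 2030-02-22.
March 2030 ends with Friday 2030-03-29.
April 2030 ends with Friday 2030-04-26.
May 2030 ends with Friday 2030-05-31.
Last Friday of June 2030: 2030-06-28.
Last Friday of July 2030: 2030-07-26.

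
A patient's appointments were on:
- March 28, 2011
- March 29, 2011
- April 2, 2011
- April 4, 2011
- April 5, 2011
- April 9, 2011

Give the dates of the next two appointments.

Every event lands on a Monday or Tuesday or Saturday (gaps cycle 1, 4, 2, 1, 4).
So the schedule is: every Monday, Tuesday and Saturday.
Next Monday: April 11, 2011.
Next Tuesday: April 12, 2011.

April 11, 2011; April 12, 2011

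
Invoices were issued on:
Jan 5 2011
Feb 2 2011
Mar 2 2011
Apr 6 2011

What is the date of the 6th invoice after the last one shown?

All dates are Wednesdays, 28, 28, 35 days apart.
Specifically, the 1st Wednesday of each month.
May 2011 — 1st Wednesday is May 4 2011.
1st Wednesday of June 2011: Jun 1 2011.
1st Wednesday of July 2011: Jul 6 2011.
1st Wednesday of August 2011: Aug 3 2011.
September 2011 — 1st Wednesday is Sep 7 2011.
1st Wednesday of October 2011: Oct 5 2011.

Oct 5 2011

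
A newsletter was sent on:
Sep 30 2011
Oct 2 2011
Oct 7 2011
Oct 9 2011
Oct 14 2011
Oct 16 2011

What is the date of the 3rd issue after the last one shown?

The gap pattern 2, 5, 2, 5, 2 repeats every 2 events.
These are the Fridays and Sundays of each week.
Next Friday: Oct 21 2011.
Next Sunday: Oct 23 2011.
Next Friday: Oct 28 2011.

Oct 28 2011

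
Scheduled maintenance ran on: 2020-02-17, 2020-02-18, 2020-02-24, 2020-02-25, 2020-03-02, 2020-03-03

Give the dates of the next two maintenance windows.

Every event lands on a Monday or Tuesday (gaps cycle 1, 6, 1, 6, 1).
So the schedule is: every Monday and Tuesday.
The following Monday is 2020-03-09.
Next Tuesday: 2020-03-10.

2020-03-09, 2020-03-10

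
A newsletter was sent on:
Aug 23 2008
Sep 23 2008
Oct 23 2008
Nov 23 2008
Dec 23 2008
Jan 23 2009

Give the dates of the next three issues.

Each date is the 23rd; the gaps (31, 30, 31, 30, 31) track the month lengths.
The rule is the 23rd of each month.
Next: February 2009 → Feb 23 2009.
Next: March 2009 → Mar 23 2009.
Next: April 2009 → Apr 23 2009.

Feb 23 2009, Mar 23 2009, Apr 23 2009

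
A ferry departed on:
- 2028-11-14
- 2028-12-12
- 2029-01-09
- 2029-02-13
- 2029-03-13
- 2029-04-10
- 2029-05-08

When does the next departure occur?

Gaps: 28, 28, 35, 28, 28, 28 days — a mix of 28 and 35. Every date is a Tuesday.
Each is the 2nd Tuesday of its month.
June 2029 — 2nd Tuesday is 2029-06-12.

2029-06-12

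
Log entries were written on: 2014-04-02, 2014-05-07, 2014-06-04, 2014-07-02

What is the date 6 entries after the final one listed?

2015-01-07

Gaps: 35, 28, 28 days — a mix of 28 and 35. Every date is a Wednesday.
Each is the 1st Wednesday of its month.
1st Wednesday of August 2014: 2014-08-06.
September 2014 — 1st Wednesday is 2014-09-03.
October 2014 — 1st Wednesday is 2014-10-01.
1st Wednesday of November 2014: 2014-11-05.
December 2014 — 1st Wednesday is 2014-12-03.
January 2015 — 1st Wednesday is 2015-01-07.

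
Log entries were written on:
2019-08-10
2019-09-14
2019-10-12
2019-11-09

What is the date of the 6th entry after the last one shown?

All dates are Saturdays, 35, 28, 28 days apart.
Specifically, the 2nd Saturday of each month.
2nd Saturday of December 2019: 2019-12-14.
2nd Saturday of January 2020: 2020-01-11.
February 2020 — 2nd Saturday is 2020-02-08.
March 2020 — 2nd Saturday is 2020-03-14.
2nd Saturday of April 2020: 2020-04-11.
2nd Saturday of May 2020: 2020-05-09.

2020-05-09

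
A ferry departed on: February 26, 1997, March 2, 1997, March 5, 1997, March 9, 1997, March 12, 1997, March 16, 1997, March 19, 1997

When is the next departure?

The gap pattern 4, 3, 4, 3, 4, 3 repeats every 2 events.
These are the Wednesdays and Sundays of each week.
Next Sunday: March 23, 1997.

March 23, 1997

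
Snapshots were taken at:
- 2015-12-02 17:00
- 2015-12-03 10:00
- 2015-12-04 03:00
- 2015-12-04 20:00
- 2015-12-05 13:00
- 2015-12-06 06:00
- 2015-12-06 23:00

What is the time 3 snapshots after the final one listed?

2015-12-09 02:00

Gaps: 17, 17, 17, 17, 17, 17 hours — each event is 17 hours after the previous one.
2015-12-06 23:00 + 17 h = 2015-12-07 16:00.
2015-12-07 16:00 + 17 h = 2015-12-08 09:00.
2015-12-08 09:00 + 17 h = 2015-12-09 02:00.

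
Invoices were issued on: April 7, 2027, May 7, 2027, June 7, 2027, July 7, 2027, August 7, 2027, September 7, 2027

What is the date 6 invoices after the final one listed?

March 7, 2028

Each date is the 7th; the gaps (30, 31, 30, 31, 31) track the month lengths.
The rule is the 7th of each month.
Next: October 2027 → October 7, 2027.
November 2027: November 7, 2027.
Next: December 2027 → December 7, 2027.
January 2028: January 7, 2028.
Next: February 2028 → February 7, 2028.
March 2028: March 7, 2028.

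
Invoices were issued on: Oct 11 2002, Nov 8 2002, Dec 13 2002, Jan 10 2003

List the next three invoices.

All dates are Fridays, 28, 35, 28 days apart.
Specifically, the 2nd Friday of each month.
2nd Friday of February 2003: Feb 14 2003.
2nd Friday of March 2003: Mar 14 2003.
April 2003 — 2nd Friday is Apr 11 2003.

Feb 14 2003, Mar 14 2003, Apr 11 2003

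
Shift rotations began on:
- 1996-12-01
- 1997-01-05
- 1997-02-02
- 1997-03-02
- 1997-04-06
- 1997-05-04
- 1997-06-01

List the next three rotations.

1997-07-06, 1997-08-03, 1997-09-07

Gaps: 35, 28, 28, 35, 28, 28 days — a mix of 28 and 35. Every date is a Sunday.
Each is the 1st Sunday of its month.
1st Sunday of July 1997: 1997-07-06.
August 1997 — 1st Sunday is 1997-08-03.
1st Sunday of September 1997: 1997-09-07.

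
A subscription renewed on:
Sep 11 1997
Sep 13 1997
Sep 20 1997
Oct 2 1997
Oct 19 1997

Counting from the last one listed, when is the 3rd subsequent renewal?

Gaps: 2, 7, 12, 17 days — each gap is 5 larger than the previous one.
Next gap: 22 days. Oct 19 1997 + 22 days = Nov 10 1997.
Next gap: 27 days. Nov 10 1997 + 27 days = Dec 7 1997.
Next gap: 32 days. Dec 7 1997 + 32 days = Jan 8 1998.

Jan 8 1998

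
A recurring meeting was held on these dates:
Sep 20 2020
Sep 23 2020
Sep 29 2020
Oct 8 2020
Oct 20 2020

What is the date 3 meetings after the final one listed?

Dec 13 2020

The spacing grows by 3 each time: 3, 6, 9, 12 days.
Next gap: 15 days. Oct 20 2020 + 15 days = Nov 4 2020.
Next gap: 18 days. Nov 4 2020 + 18 days = Nov 22 2020.
Next gap: 21 days. Nov 22 2020 + 21 days = Dec 13 2020.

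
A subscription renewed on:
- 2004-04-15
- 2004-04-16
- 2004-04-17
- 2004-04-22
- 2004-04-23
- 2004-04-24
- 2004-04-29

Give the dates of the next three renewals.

Every event lands on a Thursday or Friday or Saturday (gaps cycle 1, 1, 5, 1, 1, 5).
So the schedule is: every Thursday, Friday and Saturday.
Next Friday: 2004-04-30.
Next Saturday: 2004-05-01.
Next Thursday: 2004-05-06.

2004-04-30, 2004-05-01, 2004-05-06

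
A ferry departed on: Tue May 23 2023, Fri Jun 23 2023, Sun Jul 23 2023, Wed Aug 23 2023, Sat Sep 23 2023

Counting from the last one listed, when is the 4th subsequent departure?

Tue Jan 23 2024

The day-of-month is always 23 (31, 30, 31, 31 days between events).
So this recurs on the 23rd of each month.
October 2023: Mon Oct 23 2023.
Next: November 2023 → Thu Nov 23 2023.
Next: December 2023 → Sat Dec 23 2023.
January 2024: Tue Jan 23 2024.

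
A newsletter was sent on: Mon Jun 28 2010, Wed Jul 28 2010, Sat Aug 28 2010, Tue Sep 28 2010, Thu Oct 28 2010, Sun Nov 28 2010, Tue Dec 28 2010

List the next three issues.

Each date is the 28th; the gaps (30, 31, 31, 30, 31, 30) track the month lengths.
The rule is the 28th of each month.
Next: January 2011 → Fri Jan 28 2011.
Next: February 2011 → Mon Feb 28 2011.
March 2011: Mon Mar 28 2011.

Fri Jan 28 2011, Mon Feb 28 2011, Mon Mar 28 2011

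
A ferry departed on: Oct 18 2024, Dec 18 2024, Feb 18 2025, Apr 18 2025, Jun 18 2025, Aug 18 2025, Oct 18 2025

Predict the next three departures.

The day-of-month is always 18 (61, 62, 59, 61, 61, 61 days between events).
So this recurs on the 18th of every 2 months.
Next: December 2025 → Dec 18 2025.
Next: February 2026 → Feb 18 2026.
April 2026: Apr 18 2026.

Dec 18 2025, Feb 18 2026, Apr 18 2026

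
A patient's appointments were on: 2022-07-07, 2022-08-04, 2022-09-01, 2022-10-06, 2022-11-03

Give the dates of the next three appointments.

2022-12-01, 2023-01-05, 2023-02-02

These are Thursdays at 28- or 35-day spacing (28, 28, 35, 28).
The pattern: 1st Thursday of the month.
December 2022 — 1st Thursday is 2022-12-01.
January 2023 — 1st Thursday is 2023-01-05.
February 2023 — 1st Thursday is 2023-02-02.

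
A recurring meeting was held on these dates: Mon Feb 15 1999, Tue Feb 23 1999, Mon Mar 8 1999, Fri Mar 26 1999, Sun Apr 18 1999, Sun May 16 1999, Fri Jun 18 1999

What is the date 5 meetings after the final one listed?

Gaps: 8, 13, 18, 23, 28, 33 days — each gap is 5 larger than the previous one.
Next gap: 38 days. Fri Jun 18 1999 + 38 days = Mon Jul 26 1999.
Next gap: 43 days. Mon Jul 26 1999 + 43 days = Tue Sep 7 1999.
Next gap: 48 days. Tue Sep 7 1999 + 48 days = Mon Oct 25 1999.
Next gap: 53 days. Mon Oct 25 1999 + 53 days = Fri Dec 17 1999.
Next gap: 58 days. Fri Dec 17 1999 + 58 days = Sun Feb 13 2000.

Sun Feb 13 2000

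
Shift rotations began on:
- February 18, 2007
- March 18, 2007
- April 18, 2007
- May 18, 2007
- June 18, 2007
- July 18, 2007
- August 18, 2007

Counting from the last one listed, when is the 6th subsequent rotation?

February 18, 2008

Each date is the 18th; the gaps (28, 31, 30, 31, 30, 31) track the month lengths.
The rule is the 18th of each month.
September 2007: September 18, 2007.
October 2007: October 18, 2007.
Next: November 2007 → November 18, 2007.
Next: December 2007 → December 18, 2007.
Next: January 2008 → January 18, 2008.
Next: February 2008 → February 18, 2008.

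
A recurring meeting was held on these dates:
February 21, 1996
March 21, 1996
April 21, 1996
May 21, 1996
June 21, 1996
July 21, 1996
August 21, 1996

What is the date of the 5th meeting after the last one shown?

January 21, 1997

Each date is the 21st; the gaps (29, 31, 30, 31, 30, 31) track the month lengths.
The rule is the 21st of each month.
Next: September 1996 → September 21, 1996.
Next: October 1996 → October 21, 1996.
Next: November 1996 → November 21, 1996.
Next: December 1996 → December 21, 1996.
January 1997: January 21, 1997.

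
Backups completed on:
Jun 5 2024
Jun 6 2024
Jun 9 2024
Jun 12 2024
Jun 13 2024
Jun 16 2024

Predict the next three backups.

Jun 19 2024, Jun 20 2024, Jun 23 2024

Gaps: 1, 3, 3, 1, 3 days — not constant, but cyclic with period 3.
The events fall on every Wednesday, Thursday and Sunday.
The following Wednesday is Jun 19 2024.
Next Thursday: Jun 20 2024.
The following Sunday is Jun 23 2024.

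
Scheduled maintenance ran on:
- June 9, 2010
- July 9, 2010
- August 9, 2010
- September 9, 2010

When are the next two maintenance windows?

October 9, 2010; November 9, 2010

The day-of-month is always 9 (30, 31, 31 days between events).
So this recurs on the 9th of each month.
Next: October 2010 → October 9, 2010.
November 2010: November 9, 2010.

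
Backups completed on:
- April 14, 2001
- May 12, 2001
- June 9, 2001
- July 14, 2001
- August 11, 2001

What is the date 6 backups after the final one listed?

February 9, 2002

Gaps: 28, 28, 35, 28 days — a mix of 28 and 35. Every date is a Saturday.
Each is the 2nd Saturday of its month.
2nd Saturday of September 2001: September 8, 2001.
October 2001 — 2nd Saturday is October 13, 2001.
November 2001 — 2nd Saturday is November 10, 2001.
2nd Saturday of December 2001: December 8, 2001.
2nd Saturday of January 2002: January 12, 2002.
2nd Saturday of February 2002: February 9, 2002.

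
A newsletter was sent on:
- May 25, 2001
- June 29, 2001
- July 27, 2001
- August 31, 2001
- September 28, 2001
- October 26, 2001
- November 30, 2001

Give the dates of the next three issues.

December 28, 2001; January 25, 2002; February 22, 2002

Every date is a Friday; gaps 35, 28, 35, 28, 28, 35 days.
Each is the last Friday of its month (at least one falls on the 29th or later, ruling out '4th Friday').
Last Friday of December 2001: December 28, 2001.
January 2002 ends with Friday January 25, 2002.
February 2002 ends with Friday February 22, 2002.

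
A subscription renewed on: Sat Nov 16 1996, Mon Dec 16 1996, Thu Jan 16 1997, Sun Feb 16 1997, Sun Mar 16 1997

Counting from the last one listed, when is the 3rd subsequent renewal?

The day-of-month is always 16 (30, 31, 31, 28 days between events).
So this recurs on the 16th of each month.
April 1997: Wed Apr 16 1997.
Next: May 1997 → Fri May 16 1997.
Next: June 1997 → Mon Jun 16 1997.

Mon Jun 16 1997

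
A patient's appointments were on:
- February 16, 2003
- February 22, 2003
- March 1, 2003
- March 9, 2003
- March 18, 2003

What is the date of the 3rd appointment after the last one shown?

April 20, 2003

Intervals are 6, 7, 8, 9 days — an arithmetic progression with common difference 1.
Next gap: 10 days. March 18, 2003 + 10 days = March 28, 2003.
Next gap: 11 days. March 28, 2003 + 11 days = April 8, 2003.
Next gap: 12 days. April 8, 2003 + 12 days = April 20, 2003.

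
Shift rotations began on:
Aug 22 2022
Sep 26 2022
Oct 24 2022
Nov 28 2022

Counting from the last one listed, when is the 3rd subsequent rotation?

Feb 27 2023

These are Mondays at 28- or 35-day spacing (35, 28, 35).
The pattern: 4th Monday of the month.
December 2022 — 4th Monday is Dec 26 2022.
4th Monday of January 2023: Jan 23 2023.
February 2023 — 4th Monday is Feb 27 2023.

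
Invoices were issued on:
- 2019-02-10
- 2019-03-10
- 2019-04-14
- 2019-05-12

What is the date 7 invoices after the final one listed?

2019-12-08

Gaps: 28, 35, 28 days — a mix of 28 and 35. Every date is a Sunday.
Each is the 2nd Sunday of its month.
June 2019 — 2nd Sunday is 2019-06-09.
July 2019 — 2nd Sunday is 2019-07-14.
2nd Sunday of August 2019: 2019-08-11.
2nd Sunday of September 2019: 2019-09-08.
October 2019 — 2nd Sunday is 2019-10-13.
November 2019 — 2nd Sunday is 2019-11-10.
2nd Sunday of December 2019: 2019-12-08.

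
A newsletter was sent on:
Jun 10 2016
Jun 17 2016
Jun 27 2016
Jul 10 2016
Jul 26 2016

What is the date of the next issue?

Intervals are 7, 10, 13, 16 days — an arithmetic progression with common difference 3.
Next gap: 19 days. Jul 26 2016 + 19 days = Aug 14 2016.

Aug 14 2016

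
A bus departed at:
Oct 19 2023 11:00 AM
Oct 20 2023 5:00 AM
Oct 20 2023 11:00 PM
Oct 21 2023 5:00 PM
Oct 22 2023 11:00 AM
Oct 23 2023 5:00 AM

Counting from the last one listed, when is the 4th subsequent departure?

Gaps: 18, 18, 18, 18, 18 hours — each event is 18 hours after the previous one.
Oct 23 2023 5:00 AM + 18 h = Oct 23 2023 11:00 PM.
Oct 23 2023 11:00 PM + 18 h = Oct 24 2023 5:00 PM.
Oct 24 2023 5:00 PM + 18 h = Oct 25 2023 11:00 AM.
Oct 25 2023 11:00 AM + 18 h = Oct 26 2023 5:00 AM.

Oct 26 2023 5:00 AM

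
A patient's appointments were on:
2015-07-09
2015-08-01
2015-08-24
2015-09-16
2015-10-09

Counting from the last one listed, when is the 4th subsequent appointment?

The spacing is 23, 23, 23, 23 days — always 23 days.
2015-10-09 + 23 days = 2015-11-01.
2015-11-01 + 23 days = 2015-11-24.
2015-11-24 + 23 days = 2015-12-17.
2015-12-17 + 23 days = 2016-01-09.

2016-01-09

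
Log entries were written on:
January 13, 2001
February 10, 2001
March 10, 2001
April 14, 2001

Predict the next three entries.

All dates are Saturdays, 28, 28, 35 days apart.
Specifically, the 2nd Saturday of each month.
May 2001 — 2nd Saturday is May 12, 2001.
2nd Saturday of June 2001: June 9, 2001.
2nd Saturday of July 2001: July 14, 2001.

May 12, 2001; June 9, 2001; July 14, 2001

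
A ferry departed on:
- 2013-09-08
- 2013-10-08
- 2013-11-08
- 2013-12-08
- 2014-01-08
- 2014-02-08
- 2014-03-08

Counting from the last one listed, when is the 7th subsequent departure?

Each date is the 8th; the gaps (30, 31, 30, 31, 31, 28) track the month lengths.
The rule is the 8th of each month.
April 2014: 2014-04-08.
Next: May 2014 → 2014-05-08.
Next: June 2014 → 2014-06-08.
Next: July 2014 → 2014-07-08.
Next: August 2014 → 2014-08-08.
Next: September 2014 → 2014-09-08.
Next: October 2014 → 2014-10-08.

2014-10-08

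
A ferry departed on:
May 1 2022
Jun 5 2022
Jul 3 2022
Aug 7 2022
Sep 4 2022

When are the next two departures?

Gaps: 35, 28, 35, 28 days — a mix of 28 and 35. Every date is a Sunday.
Each is the 1st Sunday of its month.
1st Sunday of October 2022: Oct 2 2022.
November 2022 — 1st Sunday is Nov 6 2022.

Oct 2 2022, Nov 6 2022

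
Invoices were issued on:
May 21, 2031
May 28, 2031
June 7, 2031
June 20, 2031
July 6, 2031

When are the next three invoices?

July 25, 2031; August 16, 2031; September 10, 2031

Intervals are 7, 10, 13, 16 days — an arithmetic progression with common difference 3.
Next gap: 19 days. July 6, 2031 + 19 days = July 25, 2031.
Next gap: 22 days. July 25, 2031 + 22 days = August 16, 2031.
Next gap: 25 days. August 16, 2031 + 25 days = September 10, 2031.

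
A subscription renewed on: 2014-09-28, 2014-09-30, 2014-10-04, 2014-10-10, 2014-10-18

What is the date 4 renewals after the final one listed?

Intervals are 2, 4, 6, 8 days — an arithmetic progression with common difference 2.
Next gap: 10 days. 2014-10-18 + 10 days = 2014-10-28.
Next gap: 12 days. 2014-10-28 + 12 days = 2014-11-09.
Next gap: 14 days. 2014-11-09 + 14 days = 2014-11-23.
Next gap: 16 days. 2014-11-23 + 16 days = 2014-12-09.

2014-12-09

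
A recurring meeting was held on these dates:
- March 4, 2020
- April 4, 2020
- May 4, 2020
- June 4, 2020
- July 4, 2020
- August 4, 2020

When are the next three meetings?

September 4, 2020; October 4, 2020; November 4, 2020

Gaps: 31, 30, 31, 30, 31 days — not constant. Every event is on the 4th of the month.
Pattern: the 4th of each month.
September 2020: September 4, 2020.
October 2020: October 4, 2020.
Next: November 2020 → November 4, 2020.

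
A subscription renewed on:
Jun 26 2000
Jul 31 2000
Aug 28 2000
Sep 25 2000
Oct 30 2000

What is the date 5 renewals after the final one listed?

Mar 26 2001

Every date is a Monday; gaps 35, 28, 28, 35 days.
Each is the last Monday of its month (at least one falls on the 29th or later, ruling out '4th Monday').
November 2000 ends with Monday Nov 27 2000.
Last Monday of December 2000: Dec 25 2000.
Last Monday of January 2001: Jan 29 2001.
February 2001 ends with Monday Feb 26 2001.
March 2001 ends with Monday Mar 26 2001.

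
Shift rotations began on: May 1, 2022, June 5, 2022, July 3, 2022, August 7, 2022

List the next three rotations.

All dates are Sundays, 35, 28, 35 days apart.
Specifically, the 1st Sunday of each month.
September 2022 — 1st Sunday is September 4, 2022.
October 2022 — 1st Sunday is October 2, 2022.
November 2022 — 1st Sunday is November 6, 2022.

September 4, 2022; October 2, 2022; November 6, 2022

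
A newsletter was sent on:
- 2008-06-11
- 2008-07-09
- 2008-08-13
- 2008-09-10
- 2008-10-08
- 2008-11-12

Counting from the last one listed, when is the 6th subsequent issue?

2009-05-13

These are Wednesdays at 28- or 35-day spacing (28, 35, 28, 28, 35).
The pattern: 2nd Wednesday of the month.
December 2008 — 2nd Wednesday is 2008-12-10.
2nd Wednesday of January 2009: 2009-01-14.
2nd Wednesday of February 2009: 2009-02-11.
2nd Wednesday of March 2009: 2009-03-11.
April 2009 — 2nd Wednesday is 2009-04-08.
2nd Wednesday of May 2009: 2009-05-13.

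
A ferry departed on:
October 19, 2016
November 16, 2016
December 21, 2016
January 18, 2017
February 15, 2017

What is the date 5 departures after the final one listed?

July 19, 2017

Gaps: 28, 35, 28, 28 days — a mix of 28 and 35. Every date is a Wednesday.
Each is the 3rd Wednesday of its month.
March 2017 — 3rd Wednesday is March 15, 2017.
April 2017 — 3rd Wednesday is April 19, 2017.
May 2017 — 3rd Wednesday is May 17, 2017.
3rd Wednesday of June 2017: June 21, 2017.
3rd Wednesday of July 2017: July 19, 2017.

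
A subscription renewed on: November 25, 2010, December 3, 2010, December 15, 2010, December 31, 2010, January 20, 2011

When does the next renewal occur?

Gaps: 8, 12, 16, 20 days — each gap is 4 larger than the previous one.
Next gap: 24 days. January 20, 2011 + 24 days = February 13, 2011.

February 13, 2011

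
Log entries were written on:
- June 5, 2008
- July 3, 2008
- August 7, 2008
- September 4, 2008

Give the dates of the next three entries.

All dates are Thursdays, 28, 35, 28 days apart.
Specifically, the 1st Thursday of each month.
1st Thursday of October 2008: October 2, 2008.
November 2008 — 1st Thursday is November 6, 2008.
December 2008 — 1st Thursday is December 4, 2008.

October 2, 2008; November 6, 2008; December 4, 2008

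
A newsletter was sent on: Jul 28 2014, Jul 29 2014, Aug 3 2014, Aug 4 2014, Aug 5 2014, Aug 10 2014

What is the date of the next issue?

The gap pattern 1, 5, 1, 1, 5 repeats every 3 events.
These are the Mondays, Tuesdays and Sundays of each week.
The following Monday is Aug 11 2014.

Aug 11 2014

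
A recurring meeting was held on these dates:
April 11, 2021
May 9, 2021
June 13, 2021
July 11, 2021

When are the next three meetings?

August 8, 2021; September 12, 2021; October 10, 2021

All dates are Sundays, 28, 35, 28 days apart.
Specifically, the 2nd Sunday of each month.
August 2021 — 2nd Sunday is August 8, 2021.
2nd Sunday of September 2021: September 12, 2021.
2nd Sunday of October 2021: October 10, 2021.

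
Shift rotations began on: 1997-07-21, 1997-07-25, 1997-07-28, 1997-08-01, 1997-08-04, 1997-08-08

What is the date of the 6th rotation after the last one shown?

1997-08-29

Every event lands on a Monday or Friday (gaps cycle 4, 3, 4, 3, 4).
So the schedule is: every Monday and Friday.
Next Monday: 1997-08-11.
Next Friday: 1997-08-15.
Next Monday: 1997-08-18.
The following Friday is 1997-08-22.
Next Monday: 1997-08-25.
Next Friday: 1997-08-29.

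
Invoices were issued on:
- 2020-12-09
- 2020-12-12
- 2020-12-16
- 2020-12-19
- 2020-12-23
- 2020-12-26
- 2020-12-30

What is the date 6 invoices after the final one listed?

2021-01-20

The gap pattern 3, 4, 3, 4, 3, 4 repeats every 2 events.
These are the Wednesdays and Saturdays of each week.
Next Saturday: 2021-01-02.
The following Wednesday is 2021-01-06.
The following Saturday is 2021-01-09.
Next Wednesday: 2021-01-13.
The following Saturday is 2021-01-16.
Next Wednesday: 2021-01-20.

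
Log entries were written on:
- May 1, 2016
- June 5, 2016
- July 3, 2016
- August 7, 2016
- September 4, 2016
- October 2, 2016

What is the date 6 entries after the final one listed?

April 2, 2017

These are Sundays at 28- or 35-day spacing (35, 28, 35, 28, 28).
The pattern: 1st Sunday of the month.
1st Sunday of November 2016: November 6, 2016.
December 2016 — 1st Sunday is December 4, 2016.
1st Sunday of January 2017: January 1, 2017.
February 2017 — 1st Sunday is February 5, 2017.
March 2017 — 1st Sunday is March 5, 2017.
1st Sunday of April 2017: April 2, 2017.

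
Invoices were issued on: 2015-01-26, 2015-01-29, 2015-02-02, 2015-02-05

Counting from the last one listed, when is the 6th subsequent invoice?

Gaps: 3, 4, 3 days — not constant, but cyclic with period 2.
The events fall on every Monday and Thursday.
Next Monday: 2015-02-09.
Next Thursday: 2015-02-12.
Next Monday: 2015-02-16.
Next Thursday: 2015-02-19.
The following Monday is 2015-02-23.
The following Thursday is 2015-02-26.

2015-02-26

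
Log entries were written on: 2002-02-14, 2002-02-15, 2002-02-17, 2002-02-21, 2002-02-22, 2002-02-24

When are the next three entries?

The gap pattern 1, 2, 4, 1, 2 repeats every 3 events.
These are the Thursdays, Fridays and Sundays of each week.
Next Thursday: 2002-02-28.
Next Friday: 2002-03-01.
The following Sunday is 2002-03-03.

2002-02-28, 2002-03-01, 2002-03-03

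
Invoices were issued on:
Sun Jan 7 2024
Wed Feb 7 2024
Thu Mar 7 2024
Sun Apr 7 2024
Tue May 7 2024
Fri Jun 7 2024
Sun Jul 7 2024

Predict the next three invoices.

The day-of-month is always 7 (31, 29, 31, 30, 31, 30 days between events).
So this recurs on the 7th of each month.
August 2024: Wed Aug 7 2024.
Next: September 2024 → Sat Sep 7 2024.
Next: October 2024 → Mon Oct 7 2024.

Wed Aug 7 2024, Sat Sep 7 2024, Mon Oct 7 2024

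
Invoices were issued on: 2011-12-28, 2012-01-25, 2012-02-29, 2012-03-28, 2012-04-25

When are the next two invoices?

2012-05-30, 2012-06-27

These are Wednesdays with 28, 35, 28, 28-day gaps.
Each is the final Wednesday of its month — 2012-02-29 is past the 28th, so '4th Wednesday' doesn't fit.
Last Wednesday of May 2012: 2012-05-30.
Last Wednesday of June 2012: 2012-06-27.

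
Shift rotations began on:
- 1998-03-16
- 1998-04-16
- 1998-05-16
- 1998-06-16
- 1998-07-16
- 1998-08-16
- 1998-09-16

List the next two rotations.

1998-10-16, 1998-11-16

Gaps: 31, 30, 31, 30, 31, 31 days — not constant. Every event is on the 16th of the month.
Pattern: the 16th of each month.
Next: October 1998 → 1998-10-16.
November 1998: 1998-11-16.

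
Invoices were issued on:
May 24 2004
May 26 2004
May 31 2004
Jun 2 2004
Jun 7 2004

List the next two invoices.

Gaps: 2, 5, 2, 5 days — not constant, but cyclic with period 2.
The events fall on every Monday and Wednesday.
Next Wednesday: Jun 9 2004.
Next Monday: Jun 14 2004.

Jun 9 2004, Jun 14 2004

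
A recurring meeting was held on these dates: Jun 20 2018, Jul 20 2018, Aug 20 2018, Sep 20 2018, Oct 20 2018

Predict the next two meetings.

Nov 20 2018, Dec 20 2018

Each date is the 20th; the gaps (30, 31, 31, 30) track the month lengths.
The rule is the 20th of each month.
November 2018: Nov 20 2018.
Next: December 2018 → Dec 20 2018.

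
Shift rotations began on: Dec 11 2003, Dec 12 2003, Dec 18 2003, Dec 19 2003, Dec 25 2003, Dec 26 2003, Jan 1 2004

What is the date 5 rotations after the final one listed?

Gaps: 1, 6, 1, 6, 1, 6 days — not constant, but cyclic with period 2.
The events fall on every Thursday and Friday.
Next Friday: Jan 2 2004.
The following Thursday is Jan 8 2004.
Next Friday: Jan 9 2004.
Next Thursday: Jan 15 2004.
Next Friday: Jan 16 2004.

Jan 16 2004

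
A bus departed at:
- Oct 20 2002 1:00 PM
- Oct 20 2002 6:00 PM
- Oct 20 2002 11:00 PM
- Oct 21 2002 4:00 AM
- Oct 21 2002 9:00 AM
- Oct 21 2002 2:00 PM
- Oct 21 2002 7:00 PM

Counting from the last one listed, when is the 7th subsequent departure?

Oct 23 2002 6:00 AM

Gaps: 5, 5, 5, 5, 5, 5 hours — each event is 5 hours after the previous one.
Oct 21 2002 7:00 PM + 5 h = Oct 22 2002 12:00 AM.
Oct 22 2002 12:00 AM + 5 h = Oct 22 2002 5:00 AM.
Oct 22 2002 5:00 AM + 5 h = Oct 22 2002 10:00 AM.
Oct 22 2002 10:00 AM + 5 h = Oct 22 2002 3:00 PM.
Oct 22 2002 3:00 PM + 5 h = Oct 22 2002 8:00 PM.
Oct 22 2002 8:00 PM + 5 h = Oct 23 2002 1:00 AM.
Oct 23 2002 1:00 AM + 5 h = Oct 23 2002 6:00 AM.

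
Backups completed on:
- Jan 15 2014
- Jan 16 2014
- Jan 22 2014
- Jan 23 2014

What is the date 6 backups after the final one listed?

Feb 13 2014

Gaps: 1, 6, 1 days — not constant, but cyclic with period 2.
The events fall on every Wednesday and Thursday.
Next Wednesday: Jan 29 2014.
The following Thursday is Jan 30 2014.
Next Wednesday: Feb 5 2014.
The following Thursday is Feb 6 2014.
Next Wednesday: Feb 12 2014.
The following Thursday is Feb 13 2014.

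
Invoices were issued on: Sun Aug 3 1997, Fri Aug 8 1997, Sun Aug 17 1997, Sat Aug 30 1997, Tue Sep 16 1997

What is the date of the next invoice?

The spacing grows by 4 each time: 5, 9, 13, 17 days.
Next gap: 21 days. Tue Sep 16 1997 + 21 days = Tue Oct 7 1997.

Tue Oct 7 1997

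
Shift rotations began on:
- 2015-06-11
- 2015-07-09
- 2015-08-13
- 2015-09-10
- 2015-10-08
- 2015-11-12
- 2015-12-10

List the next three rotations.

All dates are Thursdays, 28, 35, 28, 28, 35, 28 days apart.
Specifically, the 2nd Thursday of each month.
January 2016 — 2nd Thursday is 2016-01-14.
2nd Thursday of February 2016: 2016-02-11.
March 2016 — 2nd Thursday is 2016-03-10.

2016-01-14, 2016-02-11, 2016-03-10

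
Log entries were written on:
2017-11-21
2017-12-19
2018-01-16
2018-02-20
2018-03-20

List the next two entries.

These are Tuesdays at 28- or 35-day spacing (28, 28, 35, 28).
The pattern: 3rd Tuesday of the month.
3rd Tuesday of April 2018: 2018-04-17.
May 2018 — 3rd Tuesday is 2018-05-15.

2018-04-17, 2018-05-15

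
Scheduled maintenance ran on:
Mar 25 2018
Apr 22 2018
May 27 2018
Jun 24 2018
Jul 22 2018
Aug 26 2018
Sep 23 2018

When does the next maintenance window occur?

Gaps: 28, 35, 28, 28, 35, 28 days — a mix of 28 and 35. Every date is a Sunday.
Each is the 4th Sunday of its month.
October 2018 — 4th Sunday is Oct 28 2018.

Oct 28 2018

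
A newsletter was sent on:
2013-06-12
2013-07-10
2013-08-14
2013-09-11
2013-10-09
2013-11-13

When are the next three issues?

All dates are Wednesdays, 28, 35, 28, 28, 35 days apart.
Specifically, the 2nd Wednesday of each month.
2nd Wednesday of December 2013: 2013-12-11.
2nd Wednesday of January 2014: 2014-01-08.
February 2014 — 2nd Wednesday is 2014-02-12.

2013-12-11, 2014-01-08, 2014-02-12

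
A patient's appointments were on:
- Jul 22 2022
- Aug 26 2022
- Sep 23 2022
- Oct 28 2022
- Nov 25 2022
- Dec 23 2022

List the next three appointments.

Jan 27 2023, Feb 24 2023, Mar 24 2023

These are Fridays at 28- or 35-day spacing (35, 28, 35, 28, 28).
The pattern: 4th Friday of the month.
4th Friday of January 2023: Jan 27 2023.
February 2023 — 4th Friday is Feb 24 2023.
4th Friday of March 2023: Mar 24 2023.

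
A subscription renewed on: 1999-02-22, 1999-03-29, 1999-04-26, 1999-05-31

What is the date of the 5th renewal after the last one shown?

These are Mondays with 35, 28, 35-day gaps.
Each is the final Monday of its month — 1999-03-29 is past the 28th, so '4th Monday' doesn't fit.
June 1999 ends with Monday 1999-06-28.
July 1999 ends with Monday 1999-07-26.
Last Monday of August 1999: 1999-08-30.
Last Monday of September 1999: 1999-09-27.
Last Monday of October 1999: 1999-10-25.

1999-10-25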